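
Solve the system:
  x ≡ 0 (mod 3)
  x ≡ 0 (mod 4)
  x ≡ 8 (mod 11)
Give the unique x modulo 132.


Moduli 3, 4, 11 are pairwise coprime; by CRT there is a unique solution modulo M = 3 · 4 · 11 = 132.
Solve pairwise, accumulating the modulus:
  Start with x ≡ 0 (mod 3).
  Combine with x ≡ 0 (mod 4): since gcd(3, 4) = 1, we get a unique residue mod 12.
    Write x = 0 + 3·t and substitute into x ≡ 0 (mod 4): 3·t ≡ 0 − 0 = 0 (mod 4).
    The inverse of 3 mod 4 is 3 (since 3·3 = 9 = 2·4 + 1), so t ≡ 3·0 = 0 ≡ 0 (mod 4).
    Then x = 0 + 3·0 = 0, valid modulo lcm(3, 4) = 12: x ≡ 0 (mod 12).
  Combine with x ≡ 8 (mod 11): since gcd(12, 11) = 1, we get a unique residue mod 132.
    Write x = 0 + 12·t and substitute into x ≡ 8 (mod 11): 12·t ≡ 8 − 0 = 8 (mod 11).
    Reduce coefficients mod 11: 1·t ≡ 8 (mod 11).
    So t ≡ 8 (mod 11).
    Then x = 0 + 12·8 = 96, valid modulo lcm(12, 11) = 132: x ≡ 96 (mod 132).
Verify: 96 mod 3 = 0 ✓, 96 mod 4 = 0 ✓, 96 mod 11 = 8 ✓.

x ≡ 96 (mod 132).


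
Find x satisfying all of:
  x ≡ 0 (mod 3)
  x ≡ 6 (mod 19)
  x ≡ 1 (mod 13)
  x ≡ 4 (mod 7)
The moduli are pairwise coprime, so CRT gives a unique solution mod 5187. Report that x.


Product of moduli M = 3 · 19 · 13 · 7 = 5187.
Merge one congruence at a time:
  Start: x ≡ 0 (mod 3).
  Combine with x ≡ 6 (mod 19); new modulus lcm = 57.
    Write x = 0 + 3·t and substitute into x ≡ 6 (mod 19): 3·t ≡ 6 − 0 = 6 (mod 19).
    The inverse of 3 mod 19 is 13 (since 3·13 = 39 = 2·19 + 1), so t ≡ 13·6 = 78 ≡ 2 (mod 19).
    Then x = 0 + 3·2 = 6, valid modulo lcm(3, 19) = 57: x ≡ 6 (mod 57).
  Combine with x ≡ 1 (mod 13); new modulus lcm = 741.
    Write x = 6 + 57·t and substitute into x ≡ 1 (mod 13): 57·t ≡ 1 − 6 = -5 (mod 13).
    Reduce coefficients mod 13: 5·t ≡ 8 (mod 13).
    The inverse of 5 mod 13 is 8 (since 5·8 = 40 = 3·13 + 1), so t ≡ 8·8 = 64 ≡ 12 (mod 13).
    Then x = 6 + 57·12 = 690, valid modulo lcm(57, 13) = 741: x ≡ 690 (mod 741).
  Combine with x ≡ 4 (mod 7); new modulus lcm = 5187.
    Write x = 690 + 741·t and substitute into x ≡ 4 (mod 7): 741·t ≡ 4 − 690 = -686 (mod 7).
    Reduce coefficients mod 7: 6·t ≡ 0 (mod 7).
    The inverse of 6 mod 7 is 6 (since 6·6 = 36 = 5·7 + 1), so t ≡ 6·0 = 0 ≡ 0 (mod 7).
    Then x = 690 + 741·0 = 690, valid modulo lcm(741, 7) = 5187: x ≡ 690 (mod 5187).
Verify against each original: 690 mod 3 = 0, 690 mod 19 = 6, 690 mod 13 = 1, 690 mod 7 = 4.

x ≡ 690 (mod 5187).


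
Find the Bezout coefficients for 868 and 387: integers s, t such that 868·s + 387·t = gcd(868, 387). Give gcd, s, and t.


Euclidean algorithm on (868, 387) — divide until remainder is 0:
  868 = 2 · 387 + 94
  387 = 4 · 94 + 11
  94 = 8 · 11 + 6
  11 = 1 · 6 + 5
  6 = 1 · 5 + 1
  5 = 5 · 1 + 0
gcd(868, 387) = 1.
Track Bezout coefficients alongside the remainders: start with r₀ = 868 = a·1 + b·0 (s = 1, t = 0) and r₁ = 387 = a·0 + b·1 (s = 0, t = 1); each new remainder r_{k+1} = r_{k-1} − q_k·r_k inherits s_{k+1} = s_{k-1} − q_k·s_k, t_{k+1} = t_{k-1} − q_k·t_k, so r_k = a·s_k + b·t_k at every step:
  q = 2: r = 94, s = 1 − 2·0 = 1, t = 0 − 2·1 = -2  (check: 868·1 + 387·(-2) = 94)
  q = 4: r = 11, s = 0 − 4·1 = -4, t = 1 − 4·(-2) = 9  (check: 868·(-4) + 387·9 = 11)
  q = 8: r = 6, s = 1 − 8·(-4) = 33, t = -2 − 8·9 = -74  (check: 868·33 + 387·(-74) = 6)
  q = 1: r = 5, s = -4 − 1·33 = -37, t = 9 − 1·(-74) = 83  (check: 868·(-37) + 387·83 = 5)
  q = 1: r = 1, s = 33 − 1·(-37) = 70, t = -74 − 1·83 = -157  (check: 868·70 + 387·(-157) = 1)
The row with r = 1 (the gcd) gives the Bezout coefficients s = 70, t = -157.
Result: 868 · (70) + 387 · (-157) = 1.

gcd(868, 387) = 1; s = 70, t = -157 (check: 868·70 + 387·(-157) = 1).


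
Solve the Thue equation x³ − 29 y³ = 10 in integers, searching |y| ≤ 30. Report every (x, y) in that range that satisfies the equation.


The equation is x³ - 29y³ = 10. For fixed y, x³ = 29·y³ + 10, so a solution requires the RHS to be a perfect cube.
Strategy: iterate y from -30 to 30, compute RHS = 29·y³ + 10, and check whether it is a (positive or negative) perfect cube.
Check small values of y:
  y = 0: RHS = 10 is not a perfect cube.
  y = 1: RHS = 39 is not a perfect cube.
  y = -1: RHS = -19 is not a perfect cube.
  y = 2: RHS = 242 is not a perfect cube.
  y = -2: RHS = -222 is not a perfect cube.
  y = 3: RHS = 793 is not a perfect cube.
  y = -3: RHS = -773 is not a perfect cube.
Continuing the search up to |y| = 30 finds no solutions either.
No (x, y) in the scanned range satisfies the equation.

No integer solutions with |y| ≤ 30.


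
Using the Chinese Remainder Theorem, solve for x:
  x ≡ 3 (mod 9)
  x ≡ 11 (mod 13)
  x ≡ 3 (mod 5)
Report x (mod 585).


Moduli 9, 13, 5 are pairwise coprime; by CRT there is a unique solution modulo M = 9 · 13 · 5 = 585.
Solve pairwise, accumulating the modulus:
  Start with x ≡ 3 (mod 9).
  Combine with x ≡ 11 (mod 13): since gcd(9, 13) = 1, we get a unique residue mod 117.
    Write x = 3 + 9·t and substitute into x ≡ 11 (mod 13): 9·t ≡ 11 − 3 = 8 (mod 13).
    The inverse of 9 mod 13 is 3 (since 9·3 = 27 = 2·13 + 1), so t ≡ 3·8 = 24 ≡ 11 (mod 13).
    Then x = 3 + 9·11 = 102, valid modulo lcm(9, 13) = 117: x ≡ 102 (mod 117).
  Combine with x ≡ 3 (mod 5): since gcd(117, 5) = 1, we get a unique residue mod 585.
    Write x = 102 + 117·t and substitute into x ≡ 3 (mod 5): 117·t ≡ 3 − 102 = -99 (mod 5).
    Reduce coefficients mod 5: 2·t ≡ 1 (mod 5).
    The inverse of 2 mod 5 is 3 (since 2·3 = 6 = 1·5 + 1), so t ≡ 3·1 = 3 ≡ 3 (mod 5).
    Then x = 102 + 117·3 = 453, valid modulo lcm(117, 5) = 585: x ≡ 453 (mod 585).
Verify: 453 mod 9 = 3 ✓, 453 mod 13 = 11 ✓, 453 mod 5 = 3 ✓.

x ≡ 453 (mod 585).


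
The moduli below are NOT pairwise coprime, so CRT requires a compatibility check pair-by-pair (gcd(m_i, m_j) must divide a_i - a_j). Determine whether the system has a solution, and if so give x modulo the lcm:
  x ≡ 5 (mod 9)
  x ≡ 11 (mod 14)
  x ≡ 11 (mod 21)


Moduli 9, 14, 21 are not pairwise coprime, so CRT works modulo lcm(m_i) when all pairwise compatibility conditions hold.
Pairwise compatibility: gcd(m_i, m_j) must divide a_i - a_j for every pair.
Merge one congruence at a time:
  Start: x ≡ 5 (mod 9).
  Combine with x ≡ 11 (mod 14): gcd(9, 14) = 1; 11 - 5 = 6, which IS divisible by 1, so compatible.
    Write x = 5 + 9·t and substitute into x ≡ 11 (mod 14): 9·t ≡ 11 − 5 = 6 (mod 14).
    The inverse of 9 mod 14 is 11 (since 9·11 = 99 = 7·14 + 1), so t ≡ 11·6 = 66 ≡ 10 (mod 14).
    Then x = 5 + 9·10 = 95, valid modulo lcm(9, 14) = 126: x ≡ 95 (mod 126).
  Combine with x ≡ 11 (mod 21): gcd(126, 21) = 21; 11 - 95 = -84, which IS divisible by 21, so compatible.
    Write x = 95 + 126·t and substitute into x ≡ 11 (mod 21): 126·t ≡ 11 − 95 = -84 (mod 21).
    Divide the congruence (and modulus) by g = 21: 6·t ≡ -4 (mod 1).
    Modulo 1 every t works; take t = 0.
    Then x = 95 + 126·0 = 95, valid modulo lcm(126, 21) = 126: x ≡ 95 (mod 126).
Verify: 95 mod 9 = 5, 95 mod 14 = 11, 95 mod 21 = 11.

x ≡ 95 (mod 126).


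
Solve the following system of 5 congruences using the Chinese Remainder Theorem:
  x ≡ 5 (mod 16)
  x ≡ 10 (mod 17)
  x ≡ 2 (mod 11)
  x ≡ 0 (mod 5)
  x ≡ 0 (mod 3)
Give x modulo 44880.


Product of moduli M = 16 · 17 · 11 · 5 · 3 = 44880.
Merge one congruence at a time:
  Start: x ≡ 5 (mod 16).
  Combine with x ≡ 10 (mod 17); new modulus lcm = 272.
    Write x = 5 + 16·t and substitute into x ≡ 10 (mod 17): 16·t ≡ 10 − 5 = 5 (mod 17).
    The inverse of 16 mod 17 is 16 (since 16·16 = 256 = 15·17 + 1), so t ≡ 16·5 = 80 ≡ 12 (mod 17).
    Then x = 5 + 16·12 = 197, valid modulo lcm(16, 17) = 272: x ≡ 197 (mod 272).
  Combine with x ≡ 2 (mod 11); new modulus lcm = 2992.
    Write x = 197 + 272·t and substitute into x ≡ 2 (mod 11): 272·t ≡ 2 − 197 = -195 (mod 11).
    Reduce coefficients mod 11: 8·t ≡ 3 (mod 11).
    The inverse of 8 mod 11 is 7 (since 8·7 = 56 = 5·11 + 1), so t ≡ 7·3 = 21 ≡ 10 (mod 11).
    Then x = 197 + 272·10 = 2917, valid modulo lcm(272, 11) = 2992: x ≡ 2917 (mod 2992).
  Combine with x ≡ 0 (mod 5); new modulus lcm = 14960.
    Write x = 2917 + 2992·t and substitute into x ≡ 0 (mod 5): 2992·t ≡ 0 − 2917 = -2917 (mod 5).
    Reduce coefficients mod 5: 2·t ≡ 3 (mod 5).
    The inverse of 2 mod 5 is 3 (since 2·3 = 6 = 1·5 + 1), so t ≡ 3·3 = 9 ≡ 4 (mod 5).
    Then x = 2917 + 2992·4 = 14885, valid modulo lcm(2992, 5) = 14960: x ≡ 14885 (mod 14960).
  Combine with x ≡ 0 (mod 3); new modulus lcm = 44880.
    Write x = 14885 + 14960·t and substitute into x ≡ 0 (mod 3): 14960·t ≡ 0 − 14885 = -14885 (mod 3).
    Reduce coefficients mod 3: 2·t ≡ 1 (mod 3).
    The inverse of 2 mod 3 is 2 (since 2·2 = 4 = 1·3 + 1), so t ≡ 2·1 = 2 ≡ 2 (mod 3).
    Then x = 14885 + 14960·2 = 44805, valid modulo lcm(14960, 3) = 44880: x ≡ 44805 (mod 44880).
Verify against each original: 44805 mod 16 = 5, 44805 mod 17 = 10, 44805 mod 11 = 2, 44805 mod 5 = 0, 44805 mod 3 = 0.

x ≡ 44805 (mod 44880).


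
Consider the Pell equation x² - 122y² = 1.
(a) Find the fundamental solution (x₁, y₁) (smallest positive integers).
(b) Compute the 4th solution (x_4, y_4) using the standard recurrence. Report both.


Step 1: Find the fundamental solution (x₁, y₁) of x² - 122y² = 1.
  Expand √122 as a continued fraction. a₀ = ⌊√122⌋ = 11; iterate m_{k+1} = d_k·a_k − m_k, d_{k+1} = (122 − m_{k+1}²)/d_k, a_{k+1} = ⌊(a₀ + m_{k+1})/d_{k+1}⌋ (starting m₀ = 0, d₀ = 1), with convergents p_k = a_k·p_{k-1} + p_{k-2}, q_k = a_k·q_{k-1} + q_{k-2} (p₋₁ = 1, q₋₁ = 0):
  k = 0: a₀ = 11; p₀/q₀ = 11/1; p₀² − 122·q₀² = 121 − 122 = -1.
  k = 1: m = 11, d = 1, a = ⌊(11 + 11)/1⌋ = 22; p/q = (22·11 + 1)/(22·1 + 0) = 243/22; p² − 122·q² = 59049 − 59048 = 1.
  The first convergent with p² − 122·q² = 1 gives the fundamental solution (x₁, y₁) = (243, 22).
Step 2: Apply the recurrence (x_{n+1}, y_{n+1}) = (x₁x_n + 122y₁y_n, x₁y_n + y₁x_n) repeatedly.
  From (x_1, y_1) = (243, 22): x_2 = 243·243 + 122·22·22 = 118097; y_2 = 243·22 + 22·243 = 10692.
  From (x_2, y_2) = (118097, 10692): x_3 = 243·118097 + 122·22·10692 = 57394899; y_3 = 243·10692 + 22·118097 = 5196290.
  From (x_3, y_3) = (57394899, 5196290): x_4 = 243·57394899 + 122·22·5196290 = 27893802817; y_4 = 243·5196290 + 22·57394899 = 2525386248.
Step 3: Verify x_4² - 122·y_4² = 778064235593677135489 - 778064235593677135488 = 1 (should be 1). ✓

(x_1, y_1) = (243, 22); (x_4, y_4) = (27893802817, 2525386248).


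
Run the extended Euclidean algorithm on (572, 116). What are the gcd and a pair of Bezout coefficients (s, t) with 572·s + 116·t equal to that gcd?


Euclidean algorithm on (572, 116) — divide until remainder is 0:
  572 = 4 · 116 + 108
  116 = 1 · 108 + 8
  108 = 13 · 8 + 4
  8 = 2 · 4 + 0
gcd(572, 116) = 4.
Track Bezout coefficients alongside the remainders: start with r₀ = 572 = a·1 + b·0 (s = 1, t = 0) and r₁ = 116 = a·0 + b·1 (s = 0, t = 1); each new remainder r_{k+1} = r_{k-1} − q_k·r_k inherits s_{k+1} = s_{k-1} − q_k·s_k, t_{k+1} = t_{k-1} − q_k·t_k, so r_k = a·s_k + b·t_k at every step:
  q = 4: r = 108, s = 1 − 4·0 = 1, t = 0 − 4·1 = -4  (check: 572·1 + 116·(-4) = 108)
  q = 1: r = 8, s = 0 − 1·1 = -1, t = 1 − 1·(-4) = 5  (check: 572·(-1) + 116·5 = 8)
  q = 13: r = 4, s = 1 − 13·(-1) = 14, t = -4 − 13·5 = -69  (check: 572·14 + 116·(-69) = 4)
The row with r = 4 (the gcd) gives the Bezout coefficients s = 14, t = -69.
Result: 572 · (14) + 116 · (-69) = 4.

gcd(572, 116) = 4; s = 14, t = -69 (check: 572·14 + 116·(-69) = 4).


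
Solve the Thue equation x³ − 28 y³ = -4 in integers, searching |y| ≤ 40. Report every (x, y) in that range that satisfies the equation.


The equation is x³ - 28y³ = -4. For fixed y, x³ = 28·y³ − 4, so a solution requires the RHS to be a perfect cube.
Strategy: iterate y from -40 to 40, compute RHS = 28·y³ − 4, and check whether it is a (positive or negative) perfect cube.
Check small values of y:
  y = 0: RHS = -4 is not a perfect cube.
  y = 1: RHS = 24 is not a perfect cube.
  y = -1: RHS = -32 is not a perfect cube.
  y = 2: RHS = 220 is not a perfect cube.
  y = -2: RHS = -228 is not a perfect cube.
  y = 3: RHS = 752 is not a perfect cube.
  y = -3: RHS = -760 is not a perfect cube.
Continuing the search up to |y| = 40 finds no solutions either.
No (x, y) in the scanned range satisfies the equation.

No integer solutions with |y| ≤ 40.


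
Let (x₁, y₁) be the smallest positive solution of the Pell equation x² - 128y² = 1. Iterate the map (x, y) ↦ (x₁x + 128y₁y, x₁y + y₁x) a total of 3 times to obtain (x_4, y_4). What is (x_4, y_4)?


Step 1: Find the fundamental solution (x₁, y₁) of x² - 128y² = 1.
  Expand √128 as a continued fraction. a₀ = ⌊√128⌋ = 11; iterate m_{k+1} = d_k·a_k − m_k, d_{k+1} = (128 − m_{k+1}²)/d_k, a_{k+1} = ⌊(a₀ + m_{k+1})/d_{k+1}⌋ (starting m₀ = 0, d₀ = 1), with convergents p_k = a_k·p_{k-1} + p_{k-2}, q_k = a_k·q_{k-1} + q_{k-2} (p₋₁ = 1, q₋₁ = 0):
  k = 0: a₀ = 11; p₀/q₀ = 11/1; p₀² − 128·q₀² = 121 − 128 = -7.
  k = 1: m = 11, d = 7, a = ⌊(11 + 11)/7⌋ = 3; p/q = (3·11 + 1)/(3·1 + 0) = 34/3; p² − 128·q² = 1156 − 1152 = 4.
  k = 2: m = 10, d = 4, a = ⌊(11 + 10)/4⌋ = 5; p/q = (5·34 + 11)/(5·3 + 1) = 181/16; p² − 128·q² = 32761 − 32768 = -7.
  k = 3: m = 10, d = 7, a = ⌊(11 + 10)/7⌋ = 3; p/q = (3·181 + 34)/(3·16 + 3) = 577/51; p² − 128·q² = 332929 − 332928 = 1.
  The first convergent with p² − 128·q² = 1 gives the fundamental solution (x₁, y₁) = (577, 51).
Step 2: Apply the recurrence (x_{n+1}, y_{n+1}) = (x₁x_n + 128y₁y_n, x₁y_n + y₁x_n) repeatedly.
  From (x_1, y_1) = (577, 51): x_2 = 577·577 + 128·51·51 = 665857; y_2 = 577·51 + 51·577 = 58854.
  From (x_2, y_2) = (665857, 58854): x_3 = 577·665857 + 128·51·58854 = 768398401; y_3 = 577·58854 + 51·665857 = 67917465.
  From (x_3, y_3) = (768398401, 67917465): x_4 = 577·768398401 + 128·51·67917465 = 886731088897; y_4 = 577·67917465 + 51·768398401 = 78376695756.
Step 3: Verify x_4² - 128·y_4² = 786292024016459316676609 - 786292024016459316676608 = 1 (should be 1). ✓

(x_1, y_1) = (577, 51); (x_4, y_4) = (886731088897, 78376695756).


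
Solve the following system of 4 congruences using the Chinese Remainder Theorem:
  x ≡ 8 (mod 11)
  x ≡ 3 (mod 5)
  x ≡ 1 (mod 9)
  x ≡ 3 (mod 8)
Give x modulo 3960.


Product of moduli M = 11 · 5 · 9 · 8 = 3960.
Merge one congruence at a time:
  Start: x ≡ 8 (mod 11).
  Combine with x ≡ 3 (mod 5); new modulus lcm = 55.
    Write x = 8 + 11·t and substitute into x ≡ 3 (mod 5): 11·t ≡ 3 − 8 = -5 (mod 5).
    Reduce coefficients mod 5: 1·t ≡ 0 (mod 5).
    So t ≡ 0 (mod 5).
    Then x = 8 + 11·0 = 8, valid modulo lcm(11, 5) = 55: x ≡ 8 (mod 55).
  Combine with x ≡ 1 (mod 9); new modulus lcm = 495.
    Write x = 8 + 55·t and substitute into x ≡ 1 (mod 9): 55·t ≡ 1 − 8 = -7 (mod 9).
    Reduce coefficients mod 9: 1·t ≡ 2 (mod 9).
    So t ≡ 2 (mod 9).
    Then x = 8 + 55·2 = 118, valid modulo lcm(55, 9) = 495: x ≡ 118 (mod 495).
  Combine with x ≡ 3 (mod 8); new modulus lcm = 3960.
    Write x = 118 + 495·t and substitute into x ≡ 3 (mod 8): 495·t ≡ 3 − 118 = -115 (mod 8).
    Reduce coefficients mod 8: 7·t ≡ 5 (mod 8).
    The inverse of 7 mod 8 is 7 (since 7·7 = 49 = 6·8 + 1), so t ≡ 7·5 = 35 ≡ 3 (mod 8).
    Then x = 118 + 495·3 = 1603, valid modulo lcm(495, 8) = 3960: x ≡ 1603 (mod 3960).
Verify against each original: 1603 mod 11 = 8, 1603 mod 5 = 3, 1603 mod 9 = 1, 1603 mod 8 = 3.

x ≡ 1603 (mod 3960).


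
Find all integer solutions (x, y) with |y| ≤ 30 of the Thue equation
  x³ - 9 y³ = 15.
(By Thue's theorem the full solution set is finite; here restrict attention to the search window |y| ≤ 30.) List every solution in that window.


The equation is x³ - 9y³ = 15. For fixed y, x³ = 9·y³ + 15, so a solution requires the RHS to be a perfect cube.
Strategy: iterate y from -30 to 30, compute RHS = 9·y³ + 15, and check whether it is a (positive or negative) perfect cube.
Check small values of y:
  y = 0: RHS = 15 is not a perfect cube.
  y = 1: RHS = 24 is not a perfect cube.
  y = -1: RHS = 6 is not a perfect cube.
  y = 2: RHS = 87 is not a perfect cube.
  y = -2: RHS = -57 is not a perfect cube.
  y = 3: RHS = 258 is not a perfect cube.
  y = -3: RHS = -228 is not a perfect cube.
Continuing the search up to |y| = 30 finds no solutions either.
No (x, y) in the scanned range satisfies the equation.

No integer solutions with |y| ≤ 30.


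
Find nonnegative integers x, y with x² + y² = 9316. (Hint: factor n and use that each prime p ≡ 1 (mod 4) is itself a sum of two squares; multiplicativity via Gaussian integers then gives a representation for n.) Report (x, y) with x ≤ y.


Step 1: Factor n = 9316 = 2^2 · 17 · 137.
Step 2: Check the mod-4 condition on each prime factor: 2 = 2 (special); 17 ≡ 1 (mod 4), exponent 1; 137 ≡ 1 (mod 4), exponent 1.
All primes ≡ 3 (mod 4) appear to even exponent (or don't appear), so by the two-squares theorem n IS expressible as a sum of two squares.
Step 3: Build a representation. Group n = k² · m with k = 2 and m = 17 · 137 = 2329 (a product of primes ≡ 1 (mod 4)); a representation of m scales to one of n via (k·x)² + (k·y)² = k²(x² + y²). Each prime p ≡ 1 (mod 4) is itself a sum of two squares; find a² by testing p − a² for a perfect square:
  17: 17 − 1² = 16 = 4² ⇒ 17 = 1² + 4².
  137: 137 − 1² = 136, 137 − 2² = 133, 137 − 3² = 128, 137 − 4² = 121 = 11² ⇒ 137 = 4² + 11².
  Combine using the Brahmagupta–Fibonacci identity (a² + b²)(c² + d²) = (ac − bd)² + (ad + bc)² = (ac + bd)² + (ad − bc)²:
  17 · 137 = 2329: from (1² + 4²)(4² + 11²), take (1·4 − 4·11, 1·11 + 4·4) = (4 − 44, 11 + 16) = (-40, 27); dropping signs (only squares matter) gives (40, 27); check 40² + 27² = 1600 + 729 = 2329 ✓.
  Scale by k = 2: (2·40, 2·27) = (80, 54).
Step 4: Order so x ≤ y and verify: 54² + 80² = 2916 + 6400 = 9316 = n. ✓

n = 9316 = 54² + 80² (one valid representation with x ≤ y).


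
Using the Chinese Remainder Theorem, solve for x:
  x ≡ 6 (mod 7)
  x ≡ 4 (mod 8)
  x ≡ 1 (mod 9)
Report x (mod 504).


Moduli 7, 8, 9 are pairwise coprime; by CRT there is a unique solution modulo M = 7 · 8 · 9 = 504.
Solve pairwise, accumulating the modulus:
  Start with x ≡ 6 (mod 7).
  Combine with x ≡ 4 (mod 8): since gcd(7, 8) = 1, we get a unique residue mod 56.
    Write x = 6 + 7·t and substitute into x ≡ 4 (mod 8): 7·t ≡ 4 − 6 = -2 (mod 8).
    Reduce coefficients mod 8: 7·t ≡ 6 (mod 8).
    The inverse of 7 mod 8 is 7 (since 7·7 = 49 = 6·8 + 1), so t ≡ 7·6 = 42 ≡ 2 (mod 8).
    Then x = 6 + 7·2 = 20, valid modulo lcm(7, 8) = 56: x ≡ 20 (mod 56).
  Combine with x ≡ 1 (mod 9): since gcd(56, 9) = 1, we get a unique residue mod 504.
    Write x = 20 + 56·t and substitute into x ≡ 1 (mod 9): 56·t ≡ 1 − 20 = -19 (mod 9).
    Reduce coefficients mod 9: 2·t ≡ 8 (mod 9).
    The inverse of 2 mod 9 is 5 (since 2·5 = 10 = 1·9 + 1), so t ≡ 5·8 = 40 ≡ 4 (mod 9).
    Then x = 20 + 56·4 = 244, valid modulo lcm(56, 9) = 504: x ≡ 244 (mod 504).
Verify: 244 mod 7 = 6 ✓, 244 mod 8 = 4 ✓, 244 mod 9 = 1 ✓.

x ≡ 244 (mod 504).


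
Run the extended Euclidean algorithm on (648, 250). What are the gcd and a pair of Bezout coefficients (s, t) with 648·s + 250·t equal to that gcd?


Euclidean algorithm on (648, 250) — divide until remainder is 0:
  648 = 2 · 250 + 148
  250 = 1 · 148 + 102
  148 = 1 · 102 + 46
  102 = 2 · 46 + 10
  46 = 4 · 10 + 6
  10 = 1 · 6 + 4
  6 = 1 · 4 + 2
  4 = 2 · 2 + 0
gcd(648, 250) = 2.
Track Bezout coefficients alongside the remainders: start with r₀ = 648 = a·1 + b·0 (s = 1, t = 0) and r₁ = 250 = a·0 + b·1 (s = 0, t = 1); each new remainder r_{k+1} = r_{k-1} − q_k·r_k inherits s_{k+1} = s_{k-1} − q_k·s_k, t_{k+1} = t_{k-1} − q_k·t_k, so r_k = a·s_k + b·t_k at every step:
  q = 2: r = 148, s = 1 − 2·0 = 1, t = 0 − 2·1 = -2  (check: 648·1 + 250·(-2) = 148)
  q = 1: r = 102, s = 0 − 1·1 = -1, t = 1 − 1·(-2) = 3  (check: 648·(-1) + 250·3 = 102)
  q = 1: r = 46, s = 1 − 1·(-1) = 2, t = -2 − 1·3 = -5  (check: 648·2 + 250·(-5) = 46)
  q = 2: r = 10, s = -1 − 2·2 = -5, t = 3 − 2·(-5) = 13  (check: 648·(-5) + 250·13 = 10)
  q = 4: r = 6, s = 2 − 4·(-5) = 22, t = -5 − 4·13 = -57  (check: 648·22 + 250·(-57) = 6)
  q = 1: r = 4, s = -5 − 1·22 = -27, t = 13 − 1·(-57) = 70  (check: 648·(-27) + 250·70 = 4)
  q = 1: r = 2, s = 22 − 1·(-27) = 49, t = -57 − 1·70 = -127  (check: 648·49 + 250·(-127) = 2)
The row with r = 2 (the gcd) gives the Bezout coefficients s = 49, t = -127.
Result: 648 · (49) + 250 · (-127) = 2.

gcd(648, 250) = 2; s = 49, t = -127 (check: 648·49 + 250·(-127) = 2).


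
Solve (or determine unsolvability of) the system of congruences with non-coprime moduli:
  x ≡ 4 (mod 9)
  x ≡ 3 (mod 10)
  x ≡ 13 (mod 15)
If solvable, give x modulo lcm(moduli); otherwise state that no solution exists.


Moduli 9, 10, 15 are not pairwise coprime, so CRT works modulo lcm(m_i) when all pairwise compatibility conditions hold.
Pairwise compatibility: gcd(m_i, m_j) must divide a_i - a_j for every pair.
Merge one congruence at a time:
  Start: x ≡ 4 (mod 9).
  Combine with x ≡ 3 (mod 10): gcd(9, 10) = 1; 3 - 4 = -1, which IS divisible by 1, so compatible.
    Write x = 4 + 9·t and substitute into x ≡ 3 (mod 10): 9·t ≡ 3 − 4 = -1 (mod 10).
    Reduce coefficients mod 10: 9·t ≡ 9 (mod 10).
    The inverse of 9 mod 10 is 9 (since 9·9 = 81 = 8·10 + 1), so t ≡ 9·9 = 81 ≡ 1 (mod 10).
    Then x = 4 + 9·1 = 13, valid modulo lcm(9, 10) = 90: x ≡ 13 (mod 90).
  Combine with x ≡ 13 (mod 15): gcd(90, 15) = 15; 13 - 13 = 0, which IS divisible by 15, so compatible.
    Write x = 13 + 90·t and substitute into x ≡ 13 (mod 15): 90·t ≡ 13 − 13 = 0 (mod 15).
    Divide the congruence (and modulus) by g = 15: 6·t ≡ 0 (mod 1).
    Modulo 1 every t works; take t = 0.
    Then x = 13 + 90·0 = 13, valid modulo lcm(90, 15) = 90: x ≡ 13 (mod 90).
Verify: 13 mod 9 = 4, 13 mod 10 = 3, 13 mod 15 = 13.

x ≡ 13 (mod 90).


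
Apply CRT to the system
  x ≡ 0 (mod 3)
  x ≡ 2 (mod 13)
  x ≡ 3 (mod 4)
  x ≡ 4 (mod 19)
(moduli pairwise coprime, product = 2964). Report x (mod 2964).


Product of moduli M = 3 · 13 · 4 · 19 = 2964.
Merge one congruence at a time:
  Start: x ≡ 0 (mod 3).
  Combine with x ≡ 2 (mod 13); new modulus lcm = 39.
    Write x = 0 + 3·t and substitute into x ≡ 2 (mod 13): 3·t ≡ 2 − 0 = 2 (mod 13).
    The inverse of 3 mod 13 is 9 (since 3·9 = 27 = 2·13 + 1), so t ≡ 9·2 = 18 ≡ 5 (mod 13).
    Then x = 0 + 3·5 = 15, valid modulo lcm(3, 13) = 39: x ≡ 15 (mod 39).
  Combine with x ≡ 3 (mod 4); new modulus lcm = 156.
    Write x = 15 + 39·t and substitute into x ≡ 3 (mod 4): 39·t ≡ 3 − 15 = -12 (mod 4).
    Reduce coefficients mod 4: 3·t ≡ 0 (mod 4).
    The inverse of 3 mod 4 is 3 (since 3·3 = 9 = 2·4 + 1), so t ≡ 3·0 = 0 ≡ 0 (mod 4).
    Then x = 15 + 39·0 = 15, valid modulo lcm(39, 4) = 156: x ≡ 15 (mod 156).
  Combine with x ≡ 4 (mod 19); new modulus lcm = 2964.
    Write x = 15 + 156·t and substitute into x ≡ 4 (mod 19): 156·t ≡ 4 − 15 = -11 (mod 19).
    Reduce coefficients mod 19: 4·t ≡ 8 (mod 19).
    The inverse of 4 mod 19 is 5 (since 4·5 = 20 = 1·19 + 1), so t ≡ 5·8 = 40 ≡ 2 (mod 19).
    Then x = 15 + 156·2 = 327, valid modulo lcm(156, 19) = 2964: x ≡ 327 (mod 2964).
Verify against each original: 327 mod 3 = 0, 327 mod 13 = 2, 327 mod 4 = 3, 327 mod 19 = 4.

x ≡ 327 (mod 2964).


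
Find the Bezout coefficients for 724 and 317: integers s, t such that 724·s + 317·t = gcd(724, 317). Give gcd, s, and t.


Euclidean algorithm on (724, 317) — divide until remainder is 0:
  724 = 2 · 317 + 90
  317 = 3 · 90 + 47
  90 = 1 · 47 + 43
  47 = 1 · 43 + 4
  43 = 10 · 4 + 3
  4 = 1 · 3 + 1
  3 = 3 · 1 + 0
gcd(724, 317) = 1.
Track Bezout coefficients alongside the remainders: start with r₀ = 724 = a·1 + b·0 (s = 1, t = 0) and r₁ = 317 = a·0 + b·1 (s = 0, t = 1); each new remainder r_{k+1} = r_{k-1} − q_k·r_k inherits s_{k+1} = s_{k-1} − q_k·s_k, t_{k+1} = t_{k-1} − q_k·t_k, so r_k = a·s_k + b·t_k at every step:
  q = 2: r = 90, s = 1 − 2·0 = 1, t = 0 − 2·1 = -2  (check: 724·1 + 317·(-2) = 90)
  q = 3: r = 47, s = 0 − 3·1 = -3, t = 1 − 3·(-2) = 7  (check: 724·(-3) + 317·7 = 47)
  q = 1: r = 43, s = 1 − 1·(-3) = 4, t = -2 − 1·7 = -9  (check: 724·4 + 317·(-9) = 43)
  q = 1: r = 4, s = -3 − 1·4 = -7, t = 7 − 1·(-9) = 16  (check: 724·(-7) + 317·16 = 4)
  q = 10: r = 3, s = 4 − 10·(-7) = 74, t = -9 − 10·16 = -169  (check: 724·74 + 317·(-169) = 3)
  q = 1: r = 1, s = -7 − 1·74 = -81, t = 16 − 1·(-169) = 185  (check: 724·(-81) + 317·185 = 1)
The row with r = 1 (the gcd) gives the Bezout coefficients s = -81, t = 185.
Result: 724 · (-81) + 317 · (185) = 1.

gcd(724, 317) = 1; s = -81, t = 185 (check: 724·(-81) + 317·185 = 1).


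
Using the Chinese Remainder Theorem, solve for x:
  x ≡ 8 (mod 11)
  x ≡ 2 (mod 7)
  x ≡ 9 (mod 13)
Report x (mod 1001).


Moduli 11, 7, 13 are pairwise coprime; by CRT there is a unique solution modulo M = 11 · 7 · 13 = 1001.
Solve pairwise, accumulating the modulus:
  Start with x ≡ 8 (mod 11).
  Combine with x ≡ 2 (mod 7): since gcd(11, 7) = 1, we get a unique residue mod 77.
    Write x = 8 + 11·t and substitute into x ≡ 2 (mod 7): 11·t ≡ 2 − 8 = -6 (mod 7).
    Reduce coefficients mod 7: 4·t ≡ 1 (mod 7).
    The inverse of 4 mod 7 is 2 (since 4·2 = 8 = 1·7 + 1), so t ≡ 2·1 = 2 ≡ 2 (mod 7).
    Then x = 8 + 11·2 = 30, valid modulo lcm(11, 7) = 77: x ≡ 30 (mod 77).
  Combine with x ≡ 9 (mod 13): since gcd(77, 13) = 1, we get a unique residue mod 1001.
    Write x = 30 + 77·t and substitute into x ≡ 9 (mod 13): 77·t ≡ 9 − 30 = -21 (mod 13).
    Reduce coefficients mod 13: 12·t ≡ 5 (mod 13).
    The inverse of 12 mod 13 is 12 (since 12·12 = 144 = 11·13 + 1), so t ≡ 12·5 = 60 ≡ 8 (mod 13).
    Then x = 30 + 77·8 = 646, valid modulo lcm(77, 13) = 1001: x ≡ 646 (mod 1001).
Verify: 646 mod 11 = 8 ✓, 646 mod 7 = 2 ✓, 646 mod 13 = 9 ✓.

x ≡ 646 (mod 1001).


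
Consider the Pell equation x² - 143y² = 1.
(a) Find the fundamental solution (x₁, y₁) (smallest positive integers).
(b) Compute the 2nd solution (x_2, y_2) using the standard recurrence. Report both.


Step 1: Find the fundamental solution (x₁, y₁) of x² - 143y² = 1.
  Expand √143 as a continued fraction. a₀ = ⌊√143⌋ = 11; iterate m_{k+1} = d_k·a_k − m_k, d_{k+1} = (143 − m_{k+1}²)/d_k, a_{k+1} = ⌊(a₀ + m_{k+1})/d_{k+1}⌋ (starting m₀ = 0, d₀ = 1), with convergents p_k = a_k·p_{k-1} + p_{k-2}, q_k = a_k·q_{k-1} + q_{k-2} (p₋₁ = 1, q₋₁ = 0):
  k = 0: a₀ = 11; p₀/q₀ = 11/1; p₀² − 143·q₀² = 121 − 143 = -22.
  k = 1: m = 11, d = 22, a = ⌊(11 + 11)/22⌋ = 1; p/q = (1·11 + 1)/(1·1 + 0) = 12/1; p² − 143·q² = 144 − 143 = 1.
  The first convergent with p² − 143·q² = 1 gives the fundamental solution (x₁, y₁) = (12, 1).
Step 2: Apply the recurrence (x_{n+1}, y_{n+1}) = (x₁x_n + 143y₁y_n, x₁y_n + y₁x_n) repeatedly.
  From (x_1, y_1) = (12, 1): x_2 = 12·12 + 143·1·1 = 287; y_2 = 12·1 + 1·12 = 24.
Step 3: Verify x_2² - 143·y_2² = 82369 - 82368 = 1 (should be 1). ✓

(x_1, y_1) = (12, 1); (x_2, y_2) = (287, 24).


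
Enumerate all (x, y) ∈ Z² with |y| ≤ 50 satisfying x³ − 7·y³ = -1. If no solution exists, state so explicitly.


The equation is x³ - 7y³ = -1. For fixed y, x³ = 7·y³ − 1, so a solution requires the RHS to be a perfect cube.
Strategy: iterate y from -50 to 50, compute RHS = 7·y³ − 1, and check whether it is a (positive or negative) perfect cube.
Check small values of y:
  y = 0: RHS = -1 = (-1)³ ⇒ x = -1 works.
  y = 1: RHS = 6 is not a perfect cube.
  y = -1: RHS = -8 = (-2)³ ⇒ x = -2 works.
  y = 2: RHS = 55 is not a perfect cube.
  y = -2: RHS = -57 is not a perfect cube.
  y = 3: RHS = 188 is not a perfect cube.
  y = -3: RHS = -190 is not a perfect cube.
Continuing the search up to |y| = 50 finds no further solutions beyond those listed.
Collected solutions: (-1, 0), (-2, -1).

Solutions (with |y| ≤ 50): (-1, 0), (-2, -1).


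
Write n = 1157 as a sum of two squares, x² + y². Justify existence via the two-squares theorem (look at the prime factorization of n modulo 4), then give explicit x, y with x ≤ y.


Step 1: Factor n = 1157 = 13 · 89.
Step 2: Check the mod-4 condition on each prime factor: 13 ≡ 1 (mod 4), exponent 1; 89 ≡ 1 (mod 4), exponent 1.
All primes ≡ 3 (mod 4) appear to even exponent (or don't appear), so by the two-squares theorem n IS expressible as a sum of two squares.
Step 3: Build a representation. Here n = 13 · 89 is a product of primes ≡ 1 (mod 4). Each prime p ≡ 1 (mod 4) is itself a sum of two squares; find a² by testing p − a² for a perfect square:
  13: 13 − 1² = 12, 13 − 2² = 9 = 3² ⇒ 13 = 2² + 3².
  89: 89 − 1² = 88, 89 − 2² = 85, 89 − 3² = 80, 89 − 4² = 73, 89 − 5² = 64 = 8² ⇒ 89 = 5² + 8².
  Combine using the Brahmagupta–Fibonacci identity (a² + b²)(c² + d²) = (ac − bd)² + (ad + bc)² = (ac + bd)² + (ad − bc)²:
  13 · 89 = 1157: from (2² + 3²)(5² + 8²), take (2·5 − 3·8, 2·8 + 3·5) = (10 − 24, 16 + 15) = (-14, 31); dropping signs (only squares matter) gives (14, 31); check 14² + 31² = 196 + 961 = 1157 ✓.
Step 4: Order so x ≤ y and verify: 14² + 31² = 196 + 961 = 1157 = n. ✓

n = 1157 = 14² + 31² (one valid representation with x ≤ y).


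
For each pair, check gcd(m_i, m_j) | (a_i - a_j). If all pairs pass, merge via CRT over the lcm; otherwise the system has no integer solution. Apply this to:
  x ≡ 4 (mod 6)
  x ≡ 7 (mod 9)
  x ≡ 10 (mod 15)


Moduli 6, 9, 15 are not pairwise coprime, so CRT works modulo lcm(m_i) when all pairwise compatibility conditions hold.
Pairwise compatibility: gcd(m_i, m_j) must divide a_i - a_j for every pair.
Merge one congruence at a time:
  Start: x ≡ 4 (mod 6).
  Combine with x ≡ 7 (mod 9): gcd(6, 9) = 3; 7 - 4 = 3, which IS divisible by 3, so compatible.
    Write x = 4 + 6·t and substitute into x ≡ 7 (mod 9): 6·t ≡ 7 − 4 = 3 (mod 9).
    Divide the congruence (and modulus) by g = 3: 2·t ≡ 1 (mod 3).
    The inverse of 2 mod 3 is 2 (since 2·2 = 4 = 1·3 + 1), so t ≡ 2·1 = 2 ≡ 2 (mod 3).
    Then x = 4 + 6·2 = 16, valid modulo lcm(6, 9) = 18: x ≡ 16 (mod 18).
  Combine with x ≡ 10 (mod 15): gcd(18, 15) = 3; 10 - 16 = -6, which IS divisible by 3, so compatible.
    Write x = 16 + 18·t and substitute into x ≡ 10 (mod 15): 18·t ≡ 10 − 16 = -6 (mod 15).
    Divide the congruence (and modulus) by g = 3: 6·t ≡ -2 (mod 5).
    Reduce coefficients mod 5: 1·t ≡ 3 (mod 5).
    So t ≡ 3 (mod 5).
    Then x = 16 + 18·3 = 70, valid modulo lcm(18, 15) = 90: x ≡ 70 (mod 90).
Verify: 70 mod 6 = 4, 70 mod 9 = 7, 70 mod 15 = 10.

x ≡ 70 (mod 90).


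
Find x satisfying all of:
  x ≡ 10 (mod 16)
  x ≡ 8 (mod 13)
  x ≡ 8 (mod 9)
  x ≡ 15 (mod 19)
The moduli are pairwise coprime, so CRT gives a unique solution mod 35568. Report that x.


Product of moduli M = 16 · 13 · 9 · 19 = 35568.
Merge one congruence at a time:
  Start: x ≡ 10 (mod 16).
  Combine with x ≡ 8 (mod 13); new modulus lcm = 208.
    Write x = 10 + 16·t and substitute into x ≡ 8 (mod 13): 16·t ≡ 8 − 10 = -2 (mod 13).
    Reduce coefficients mod 13: 3·t ≡ 11 (mod 13).
    The inverse of 3 mod 13 is 9 (since 3·9 = 27 = 2·13 + 1), so t ≡ 9·11 = 99 ≡ 8 (mod 13).
    Then x = 10 + 16·8 = 138, valid modulo lcm(16, 13) = 208: x ≡ 138 (mod 208).
  Combine with x ≡ 8 (mod 9); new modulus lcm = 1872.
    Write x = 138 + 208·t and substitute into x ≡ 8 (mod 9): 208·t ≡ 8 − 138 = -130 (mod 9).
    Reduce coefficients mod 9: 1·t ≡ 5 (mod 9).
    So t ≡ 5 (mod 9).
    Then x = 138 + 208·5 = 1178, valid modulo lcm(208, 9) = 1872: x ≡ 1178 (mod 1872).
  Combine with x ≡ 15 (mod 19); new modulus lcm = 35568.
    Write x = 1178 + 1872·t and substitute into x ≡ 15 (mod 19): 1872·t ≡ 15 − 1178 = -1163 (mod 19).
    Reduce coefficients mod 19: 10·t ≡ 15 (mod 19).
    The inverse of 10 mod 19 is 2 (since 10·2 = 20 = 1·19 + 1), so t ≡ 2·15 = 30 ≡ 11 (mod 19).
    Then x = 1178 + 1872·11 = 21770, valid modulo lcm(1872, 19) = 35568: x ≡ 21770 (mod 35568).
Verify against each original: 21770 mod 16 = 10, 21770 mod 13 = 8, 21770 mod 9 = 8, 21770 mod 19 = 15.

x ≡ 21770 (mod 35568).


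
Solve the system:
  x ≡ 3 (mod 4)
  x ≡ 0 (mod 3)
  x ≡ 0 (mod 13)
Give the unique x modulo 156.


Moduli 4, 3, 13 are pairwise coprime; by CRT there is a unique solution modulo M = 4 · 3 · 13 = 156.
Solve pairwise, accumulating the modulus:
  Start with x ≡ 3 (mod 4).
  Combine with x ≡ 0 (mod 3): since gcd(4, 3) = 1, we get a unique residue mod 12.
    Write x = 3 + 4·t and substitute into x ≡ 0 (mod 3): 4·t ≡ 0 − 3 = -3 (mod 3).
    Reduce coefficients mod 3: 1·t ≡ 0 (mod 3).
    So t ≡ 0 (mod 3).
    Then x = 3 + 4·0 = 3, valid modulo lcm(4, 3) = 12: x ≡ 3 (mod 12).
  Combine with x ≡ 0 (mod 13): since gcd(12, 13) = 1, we get a unique residue mod 156.
    Write x = 3 + 12·t and substitute into x ≡ 0 (mod 13): 12·t ≡ 0 − 3 = -3 (mod 13).
    Reduce coefficients mod 13: 12·t ≡ 10 (mod 13).
    The inverse of 12 mod 13 is 12 (since 12·12 = 144 = 11·13 + 1), so t ≡ 12·10 = 120 ≡ 3 (mod 13).
    Then x = 3 + 12·3 = 39, valid modulo lcm(12, 13) = 156: x ≡ 39 (mod 156).
Verify: 39 mod 4 = 3 ✓, 39 mod 3 = 0 ✓, 39 mod 13 = 0 ✓.

x ≡ 39 (mod 156).


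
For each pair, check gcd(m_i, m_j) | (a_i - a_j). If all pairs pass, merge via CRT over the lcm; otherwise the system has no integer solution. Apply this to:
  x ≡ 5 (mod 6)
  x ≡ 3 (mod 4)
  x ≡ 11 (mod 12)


Moduli 6, 4, 12 are not pairwise coprime, so CRT works modulo lcm(m_i) when all pairwise compatibility conditions hold.
Pairwise compatibility: gcd(m_i, m_j) must divide a_i - a_j for every pair.
Merge one congruence at a time:
  Start: x ≡ 5 (mod 6).
  Combine with x ≡ 3 (mod 4): gcd(6, 4) = 2; 3 - 5 = -2, which IS divisible by 2, so compatible.
    Write x = 5 + 6·t and substitute into x ≡ 3 (mod 4): 6·t ≡ 3 − 5 = -2 (mod 4).
    Divide the congruence (and modulus) by g = 2: 3·t ≡ -1 (mod 2).
    Reduce coefficients mod 2: 1·t ≡ 1 (mod 2).
    So t ≡ 1 (mod 2).
    Then x = 5 + 6·1 = 11, valid modulo lcm(6, 4) = 12: x ≡ 11 (mod 12).
  Combine with x ≡ 11 (mod 12): gcd(12, 12) = 12; 11 - 11 = 0, which IS divisible by 12, so compatible.
    Write x = 11 + 12·t and substitute into x ≡ 11 (mod 12): 12·t ≡ 11 − 11 = 0 (mod 12).
    Divide the congruence (and modulus) by g = 12: 1·t ≡ 0 (mod 1).
    Modulo 1 every t works; take t = 0.
    Then x = 11 + 12·0 = 11, valid modulo lcm(12, 12) = 12: x ≡ 11 (mod 12).
Verify: 11 mod 6 = 5, 11 mod 4 = 3, 11 mod 12 = 11.

x ≡ 11 (mod 12).


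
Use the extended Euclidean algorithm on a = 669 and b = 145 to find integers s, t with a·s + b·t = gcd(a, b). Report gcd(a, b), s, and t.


Euclidean algorithm on (669, 145) — divide until remainder is 0:
  669 = 4 · 145 + 89
  145 = 1 · 89 + 56
  89 = 1 · 56 + 33
  56 = 1 · 33 + 23
  33 = 1 · 23 + 10
  23 = 2 · 10 + 3
  10 = 3 · 3 + 1
  3 = 3 · 1 + 0
gcd(669, 145) = 1.
Track Bezout coefficients alongside the remainders: start with r₀ = 669 = a·1 + b·0 (s = 1, t = 0) and r₁ = 145 = a·0 + b·1 (s = 0, t = 1); each new remainder r_{k+1} = r_{k-1} − q_k·r_k inherits s_{k+1} = s_{k-1} − q_k·s_k, t_{k+1} = t_{k-1} − q_k·t_k, so r_k = a·s_k + b·t_k at every step:
  q = 4: r = 89, s = 1 − 4·0 = 1, t = 0 − 4·1 = -4  (check: 669·1 + 145·(-4) = 89)
  q = 1: r = 56, s = 0 − 1·1 = -1, t = 1 − 1·(-4) = 5  (check: 669·(-1) + 145·5 = 56)
  q = 1: r = 33, s = 1 − 1·(-1) = 2, t = -4 − 1·5 = -9  (check: 669·2 + 145·(-9) = 33)
  q = 1: r = 23, s = -1 − 1·2 = -3, t = 5 − 1·(-9) = 14  (check: 669·(-3) + 145·14 = 23)
  q = 1: r = 10, s = 2 − 1·(-3) = 5, t = -9 − 1·14 = -23  (check: 669·5 + 145·(-23) = 10)
  q = 2: r = 3, s = -3 − 2·5 = -13, t = 14 − 2·(-23) = 60  (check: 669·(-13) + 145·60 = 3)
  q = 3: r = 1, s = 5 − 3·(-13) = 44, t = -23 − 3·60 = -203  (check: 669·44 + 145·(-203) = 1)
The row with r = 1 (the gcd) gives the Bezout coefficients s = 44, t = -203.
Result: 669 · (44) + 145 · (-203) = 1.

gcd(669, 145) = 1; s = 44, t = -203 (check: 669·44 + 145·(-203) = 1).


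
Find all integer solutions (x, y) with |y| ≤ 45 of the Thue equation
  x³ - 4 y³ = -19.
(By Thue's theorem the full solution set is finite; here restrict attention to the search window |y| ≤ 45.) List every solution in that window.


The equation is x³ - 4y³ = -19. For fixed y, x³ = 4·y³ − 19, so a solution requires the RHS to be a perfect cube.
Strategy: iterate y from -45 to 45, compute RHS = 4·y³ − 19, and check whether it is a (positive or negative) perfect cube.
Check small values of y:
  y = 0: RHS = -19 is not a perfect cube.
  y = 1: RHS = -15 is not a perfect cube.
  y = -1: RHS = -23 is not a perfect cube.
  y = 2: RHS = 13 is not a perfect cube.
  y = -2: RHS = -51 is not a perfect cube.
  y = 3: RHS = 89 is not a perfect cube.
  y = -3: RHS = -127 is not a perfect cube.
Continuing the search up to |y| = 45 finds no solutions either.
No (x, y) in the scanned range satisfies the equation.

No integer solutions with |y| ≤ 45.


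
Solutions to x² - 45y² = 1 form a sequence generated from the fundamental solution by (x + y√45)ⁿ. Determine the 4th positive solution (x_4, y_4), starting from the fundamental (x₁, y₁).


Step 1: Find the fundamental solution (x₁, y₁) of x² - 45y² = 1.
  Expand √45 as a continued fraction. a₀ = ⌊√45⌋ = 6; iterate m_{k+1} = d_k·a_k − m_k, d_{k+1} = (45 − m_{k+1}²)/d_k, a_{k+1} = ⌊(a₀ + m_{k+1})/d_{k+1}⌋ (starting m₀ = 0, d₀ = 1), with convergents p_k = a_k·p_{k-1} + p_{k-2}, q_k = a_k·q_{k-1} + q_{k-2} (p₋₁ = 1, q₋₁ = 0):
  k = 0: a₀ = 6; p₀/q₀ = 6/1; p₀² − 45·q₀² = 36 − 45 = -9.
  k = 1: m = 6, d = 9, a = ⌊(6 + 6)/9⌋ = 1; p/q = (1·6 + 1)/(1·1 + 0) = 7/1; p² − 45·q² = 49 − 45 = 4.
  k = 2: m = 3, d = 4, a = ⌊(6 + 3)/4⌋ = 2; p/q = (2·7 + 6)/(2·1 + 1) = 20/3; p² − 45·q² = 400 − 405 = -5.
  k = 3: m = 5, d = 5, a = ⌊(6 + 5)/5⌋ = 2; p/q = (2·20 + 7)/(2·3 + 1) = 47/7; p² − 45·q² = 2209 − 2205 = 4.
  k = 4: m = 5, d = 4, a = ⌊(6 + 5)/4⌋ = 2; p/q = (2·47 + 20)/(2·7 + 3) = 114/17; p² − 45·q² = 12996 − 13005 = -9.
  k = 5: m = 3, d = 9, a = ⌊(6 + 3)/9⌋ = 1; p/q = (1·114 + 47)/(1·17 + 7) = 161/24; p² − 45·q² = 25921 − 25920 = 1.
  The first convergent with p² − 45·q² = 1 gives the fundamental solution (x₁, y₁) = (161, 24).
Step 2: Apply the recurrence (x_{n+1}, y_{n+1}) = (x₁x_n + 45y₁y_n, x₁y_n + y₁x_n) repeatedly.
  From (x_1, y_1) = (161, 24): x_2 = 161·161 + 45·24·24 = 51841; y_2 = 161·24 + 24·161 = 7728.
  From (x_2, y_2) = (51841, 7728): x_3 = 161·51841 + 45·24·7728 = 16692641; y_3 = 161·7728 + 24·51841 = 2488392.
  From (x_3, y_3) = (16692641, 2488392): x_4 = 161·16692641 + 45·24·2488392 = 5374978561; y_4 = 161·2488392 + 24·16692641 = 801254496.
Step 3: Verify x_4² - 45·y_4² = 28890394531209630721 - 28890394531209630720 = 1 (should be 1). ✓

(x_1, y_1) = (161, 24); (x_4, y_4) = (5374978561, 801254496).


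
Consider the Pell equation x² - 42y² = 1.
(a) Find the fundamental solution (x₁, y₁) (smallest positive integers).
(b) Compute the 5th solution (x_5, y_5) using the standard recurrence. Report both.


Step 1: Find the fundamental solution (x₁, y₁) of x² - 42y² = 1.
  Expand √42 as a continued fraction. a₀ = ⌊√42⌋ = 6; iterate m_{k+1} = d_k·a_k − m_k, d_{k+1} = (42 − m_{k+1}²)/d_k, a_{k+1} = ⌊(a₀ + m_{k+1})/d_{k+1}⌋ (starting m₀ = 0, d₀ = 1), with convergents p_k = a_k·p_{k-1} + p_{k-2}, q_k = a_k·q_{k-1} + q_{k-2} (p₋₁ = 1, q₋₁ = 0):
  k = 0: a₀ = 6; p₀/q₀ = 6/1; p₀² − 42·q₀² = 36 − 42 = -6.
  k = 1: m = 6, d = 6, a = ⌊(6 + 6)/6⌋ = 2; p/q = (2·6 + 1)/(2·1 + 0) = 13/2; p² − 42·q² = 169 − 168 = 1.
  The first convergent with p² − 42·q² = 1 gives the fundamental solution (x₁, y₁) = (13, 2).
Step 2: Apply the recurrence (x_{n+1}, y_{n+1}) = (x₁x_n + 42y₁y_n, x₁y_n + y₁x_n) repeatedly.
  From (x_1, y_1) = (13, 2): x_2 = 13·13 + 42·2·2 = 337; y_2 = 13·2 + 2·13 = 52.
  From (x_2, y_2) = (337, 52): x_3 = 13·337 + 42·2·52 = 8749; y_3 = 13·52 + 2·337 = 1350.
  From (x_3, y_3) = (8749, 1350): x_4 = 13·8749 + 42·2·1350 = 227137; y_4 = 13·1350 + 2·8749 = 35048.
  From (x_4, y_4) = (227137, 35048): x_5 = 13·227137 + 42·2·35048 = 5896813; y_5 = 13·35048 + 2·227137 = 909898.
Step 3: Verify x_5² - 42·y_5² = 34772403556969 - 34772403556968 = 1 (should be 1). ✓

(x_1, y_1) = (13, 2); (x_5, y_5) = (5896813, 909898).
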